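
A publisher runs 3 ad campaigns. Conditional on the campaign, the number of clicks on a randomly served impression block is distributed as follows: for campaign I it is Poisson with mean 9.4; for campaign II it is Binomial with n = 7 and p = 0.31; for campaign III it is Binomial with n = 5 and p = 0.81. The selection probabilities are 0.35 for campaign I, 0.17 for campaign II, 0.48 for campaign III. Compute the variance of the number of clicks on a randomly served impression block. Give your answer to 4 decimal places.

12.1211

Per component, I: μ=9.4, E[X²]=97.76; II: μ=2.17, E[X²]=6.2062; III: μ=4.05, E[X²]=17.172.
E[X] = 0.35·9.4 + 0.17·2.17 + 0.48·4.05 = 5.6029.
E[X²] = 0.35·97.76 + 0.17·6.2062 + 0.48·17.172 = 43.5136.
Var(X) = E[X²] − (E[X])² = 43.5136 − 31.3925 = 12.1211.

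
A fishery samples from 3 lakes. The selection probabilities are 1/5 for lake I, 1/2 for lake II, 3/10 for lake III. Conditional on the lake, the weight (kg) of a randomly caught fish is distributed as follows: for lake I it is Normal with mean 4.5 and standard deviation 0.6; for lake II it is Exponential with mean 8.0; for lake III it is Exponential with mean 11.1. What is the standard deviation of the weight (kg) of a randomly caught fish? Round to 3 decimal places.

8.621

Per component, I: μ=4.5, E[X²]=20.61; II: μ=8, E[X²]=128; III: μ=11.1, E[X²]=246.42.
E[X] = 0.2·4.5 + 0.5·8 + 0.3·11.1 = 8.23.
E[X²] = 0.2·20.61 + 0.5·128 + 0.3·246.42 = 142.048.
Var(X) = E[X²] − (E[X])² = 142.048 − 67.7329 = 74.3151.
SD(X) = √74.3151 = 8.62062.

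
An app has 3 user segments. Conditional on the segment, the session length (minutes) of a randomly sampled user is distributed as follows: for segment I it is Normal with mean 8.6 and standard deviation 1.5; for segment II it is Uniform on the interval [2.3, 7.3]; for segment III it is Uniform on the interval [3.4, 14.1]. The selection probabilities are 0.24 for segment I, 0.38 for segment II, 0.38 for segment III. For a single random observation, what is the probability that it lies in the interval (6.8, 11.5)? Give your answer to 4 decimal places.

Conditional on each segment, P(6.8 < X < 11.5): I: 0.858333; II: 0.1; III: 0.439252.
By total probability, P(6.8 < X < 11.5) = 0.24·0.858333 + 0.38·0.1 + 0.38·0.439252 = 0.410916.

0.4109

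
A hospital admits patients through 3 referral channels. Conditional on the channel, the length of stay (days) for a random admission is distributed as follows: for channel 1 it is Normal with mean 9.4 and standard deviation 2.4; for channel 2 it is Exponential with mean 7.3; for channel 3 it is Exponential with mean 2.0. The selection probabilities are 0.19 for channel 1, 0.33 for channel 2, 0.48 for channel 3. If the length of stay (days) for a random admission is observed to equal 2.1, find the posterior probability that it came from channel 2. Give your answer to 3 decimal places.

0.287

Likelihoods f(2.1 | ·): 1: 0.00162821; 2: 0.102741; 3: 0.174969.
Posterior ∝ prior × likelihood. Numerator for 2: 0.33·0.102741 = 0.0339045.
Normalizing constant: 0.19·0.00162821 + 0.33·0.102741 + 0.48·0.174969 = 0.118199.
P(2 | observation) = 0.0339045 / 0.118199 = 0.286843.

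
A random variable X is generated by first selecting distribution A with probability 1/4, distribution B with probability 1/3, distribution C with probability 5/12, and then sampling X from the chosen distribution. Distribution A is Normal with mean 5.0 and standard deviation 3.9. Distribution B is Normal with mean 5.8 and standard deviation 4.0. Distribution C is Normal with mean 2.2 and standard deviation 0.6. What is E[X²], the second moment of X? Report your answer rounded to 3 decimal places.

For each component E[X²] = Var + (mean)², giving A: 40.21; B: 49.64; C: 5.2.
Overall E[X²] = 0.25·40.21 + 0.333333·49.64 + 0.416667·5.2 = 28.7658.

28.766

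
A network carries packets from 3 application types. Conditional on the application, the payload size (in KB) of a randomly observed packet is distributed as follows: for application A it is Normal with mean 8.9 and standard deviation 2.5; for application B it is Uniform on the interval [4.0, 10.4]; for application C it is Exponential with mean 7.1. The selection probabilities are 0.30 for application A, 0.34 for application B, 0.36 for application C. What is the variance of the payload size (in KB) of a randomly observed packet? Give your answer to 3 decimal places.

Per component, A: μ=8.9, E[X²]=85.46; B: μ=7.2, E[X²]=55.2533; C: μ=7.1, E[X²]=100.82.
E[X] = 0.3·8.9 + 0.34·7.2 + 0.36·7.1 = 7.674.
E[X²] = 0.3·85.46 + 0.34·55.2533 + 0.36·100.82 = 80.7193.
Var(X) = E[X²] − (E[X])² = 80.7193 − 58.8903 = 21.8291.

21.829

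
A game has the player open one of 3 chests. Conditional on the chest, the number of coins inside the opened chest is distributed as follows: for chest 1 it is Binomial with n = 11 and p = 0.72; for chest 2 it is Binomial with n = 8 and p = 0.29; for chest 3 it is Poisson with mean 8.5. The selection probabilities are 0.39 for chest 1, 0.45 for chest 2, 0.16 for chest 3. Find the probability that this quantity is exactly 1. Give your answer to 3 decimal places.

0.095

Conditional on each chest, P(X = 1): 1: 2.34588e-05; 2: 0.211007; 3: 0.00172948.
By total probability, P(X = 1) = 0.39·2.34588e-05 + 0.45·0.211007 + 0.16·0.00172948 = 0.0952389.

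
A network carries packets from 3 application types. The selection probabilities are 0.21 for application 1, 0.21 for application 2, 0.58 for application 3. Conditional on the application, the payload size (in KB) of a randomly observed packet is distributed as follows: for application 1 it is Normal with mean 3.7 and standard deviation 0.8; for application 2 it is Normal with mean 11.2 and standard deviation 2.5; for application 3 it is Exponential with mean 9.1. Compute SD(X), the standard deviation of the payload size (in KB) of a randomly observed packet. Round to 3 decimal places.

7.486

Per component, 1: μ=3.7, E[X²]=14.33; 2: μ=11.2, E[X²]=131.69; 3: μ=9.1, E[X²]=165.62.
E[X] = 0.21·3.7 + 0.21·11.2 + 0.58·9.1 = 8.407.
E[X²] = 0.21·14.33 + 0.21·131.69 + 0.58·165.62 = 126.724.
Var(X) = E[X²] − (E[X])² = 126.724 − 70.6776 = 56.0462.
SD(X) = √56.0462 = 7.4864.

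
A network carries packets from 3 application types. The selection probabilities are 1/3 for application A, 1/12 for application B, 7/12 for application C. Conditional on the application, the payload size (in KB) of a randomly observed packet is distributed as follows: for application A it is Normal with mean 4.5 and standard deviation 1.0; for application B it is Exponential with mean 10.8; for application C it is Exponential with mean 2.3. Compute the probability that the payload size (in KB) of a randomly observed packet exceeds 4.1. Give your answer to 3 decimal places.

Conditional on each application, P(X > 4.1): A: 0.655422; B: 0.684115; C: 0.168199.
By total probability, P(X > 4.1) = 0.333333·0.655422 + 0.0833333·0.684115 + 0.583333·0.168199 = 0.373599.

0.374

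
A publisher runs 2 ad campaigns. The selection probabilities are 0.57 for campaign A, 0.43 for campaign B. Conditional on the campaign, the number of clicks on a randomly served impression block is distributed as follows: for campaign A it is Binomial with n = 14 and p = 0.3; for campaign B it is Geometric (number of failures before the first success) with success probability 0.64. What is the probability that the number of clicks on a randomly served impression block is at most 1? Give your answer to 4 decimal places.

0.4013

Conditional on each campaign, P(X ≤ 1): A: 0.0474756; B: 0.8704.
By total probability, P(X ≤ 1) = 0.57·0.0474756 + 0.43·0.8704 = 0.401333.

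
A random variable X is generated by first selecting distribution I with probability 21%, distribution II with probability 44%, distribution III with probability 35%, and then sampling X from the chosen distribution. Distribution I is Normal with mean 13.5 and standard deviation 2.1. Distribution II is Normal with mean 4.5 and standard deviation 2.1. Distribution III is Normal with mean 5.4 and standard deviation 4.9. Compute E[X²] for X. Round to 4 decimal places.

68.6585

For each component E[X²] = Var + (mean)², giving I: 186.66; II: 24.66; III: 53.17.
Overall E[X²] = 0.21·186.66 + 0.44·24.66 + 0.35·53.17 = 68.6585.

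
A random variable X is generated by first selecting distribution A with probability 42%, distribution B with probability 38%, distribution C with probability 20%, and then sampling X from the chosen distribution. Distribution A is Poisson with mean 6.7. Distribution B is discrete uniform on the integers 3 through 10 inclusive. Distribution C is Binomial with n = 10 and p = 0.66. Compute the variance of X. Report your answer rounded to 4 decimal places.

5.2658

Per component, A: μ=6.7, E[X²]=51.59; B: μ=6.5, E[X²]=47.5; C: μ=6.6, E[X²]=45.804.
E[X] = 0.42·6.7 + 0.38·6.5 + 0.2·6.6 = 6.604.
E[X²] = 0.42·51.59 + 0.38·47.5 + 0.2·45.804 = 48.8786.
Var(X) = E[X²] − (E[X])² = 48.8786 − 43.6128 = 5.26578.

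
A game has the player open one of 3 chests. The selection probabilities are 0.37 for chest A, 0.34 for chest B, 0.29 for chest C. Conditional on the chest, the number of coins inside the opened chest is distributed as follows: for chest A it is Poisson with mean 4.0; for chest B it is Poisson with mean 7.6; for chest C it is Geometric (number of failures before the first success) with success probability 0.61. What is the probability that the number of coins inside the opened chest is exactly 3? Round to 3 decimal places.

Conditional on each chest, P(X = 3): A: 0.195367; B: 0.0366144; C: 0.0361846.
By total probability, P(X = 3) = 0.37·0.195367 + 0.34·0.0366144 + 0.29·0.0361846 = 0.0952281.

0.095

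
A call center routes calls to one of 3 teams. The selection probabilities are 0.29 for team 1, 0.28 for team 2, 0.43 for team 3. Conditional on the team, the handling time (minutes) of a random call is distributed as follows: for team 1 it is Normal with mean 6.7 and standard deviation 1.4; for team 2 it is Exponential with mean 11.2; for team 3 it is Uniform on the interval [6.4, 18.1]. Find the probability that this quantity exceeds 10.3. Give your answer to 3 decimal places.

0.400

Conditional on each team, P(X > 10.3): 1: 0.005064; 2: 0.398661; 3: 0.666667.
By total probability, P(X > 10.3) = 0.29·0.005064 + 0.28·0.398661 + 0.43·0.666667 = 0.39976.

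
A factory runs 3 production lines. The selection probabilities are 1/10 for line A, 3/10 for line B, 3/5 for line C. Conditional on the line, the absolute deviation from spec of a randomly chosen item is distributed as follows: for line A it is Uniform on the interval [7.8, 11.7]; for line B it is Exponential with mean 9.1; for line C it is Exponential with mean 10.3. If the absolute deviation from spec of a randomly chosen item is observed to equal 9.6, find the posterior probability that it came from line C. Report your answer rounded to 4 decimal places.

Likelihoods f(9.6 | ·): A: 0.25641; B: 0.038265; C: 0.0382282.
Posterior ∝ prior × likelihood. Numerator for C: 0.6·0.0382282 = 0.0229369.
Normalizing constant: 0.1·0.25641 + 0.3·0.038265 + 0.6·0.0382282 = 0.0600574.
P(C | observation) = 0.0229369 / 0.0600574 = 0.381916.

0.3819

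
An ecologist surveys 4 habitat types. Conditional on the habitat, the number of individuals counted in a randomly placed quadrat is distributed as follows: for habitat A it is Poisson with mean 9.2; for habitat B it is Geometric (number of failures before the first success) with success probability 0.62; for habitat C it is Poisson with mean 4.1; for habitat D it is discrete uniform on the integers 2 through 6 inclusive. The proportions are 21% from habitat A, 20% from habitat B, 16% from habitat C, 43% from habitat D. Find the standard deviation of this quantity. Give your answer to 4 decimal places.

3.3815

Per component, A: μ=9.2, E[X²]=93.84; B: μ=0.612903, E[X²]=1.3642; C: μ=4.1, E[X²]=20.91; D: μ=4, E[X²]=18.
E[X] = 0.21·9.2 + 0.2·0.612903 + 0.16·4.1 + 0.43·4 = 4.43058.
E[X²] = 0.21·93.84 + 0.2·1.3642 + 0.16·20.91 + 0.43·18 = 31.0648.
Var(X) = E[X²] − (E[X])² = 31.0648 − 19.63 = 11.4348.
SD(X) = √11.4348 = 3.38154.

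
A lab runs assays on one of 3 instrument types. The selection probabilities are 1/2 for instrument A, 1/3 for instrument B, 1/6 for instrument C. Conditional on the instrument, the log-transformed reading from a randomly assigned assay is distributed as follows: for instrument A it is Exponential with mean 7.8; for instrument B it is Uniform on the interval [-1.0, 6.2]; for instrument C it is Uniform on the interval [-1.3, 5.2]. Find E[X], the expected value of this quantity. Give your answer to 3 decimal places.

5.092

Component means — A: 7.8; B: 2.6; C: 1.95.
E[X] = 0.5·7.8 + 0.333333·2.6 + 0.166667·1.95 = 5.09167.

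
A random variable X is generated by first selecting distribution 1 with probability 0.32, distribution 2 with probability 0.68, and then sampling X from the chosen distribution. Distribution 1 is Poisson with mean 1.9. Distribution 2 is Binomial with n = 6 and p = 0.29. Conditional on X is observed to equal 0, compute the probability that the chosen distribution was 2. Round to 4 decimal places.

Likelihoods P(X=0 | ·): 1: 0.149569; 2: 0.1281.
Posterior ∝ prior × likelihood. Numerator for 2: 0.68·0.1281 = 0.0871082.
Normalizing constant: 0.32·0.149569 + 0.68·0.1281 = 0.13497.
P(2 | observation) = 0.0871082 / 0.13497 = 0.645389.

0.6454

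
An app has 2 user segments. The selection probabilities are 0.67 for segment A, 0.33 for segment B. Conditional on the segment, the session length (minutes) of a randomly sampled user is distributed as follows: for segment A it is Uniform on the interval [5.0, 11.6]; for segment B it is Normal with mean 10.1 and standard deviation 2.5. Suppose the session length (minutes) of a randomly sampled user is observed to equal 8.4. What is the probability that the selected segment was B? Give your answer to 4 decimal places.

Likelihoods f(8.4 | ·): A: 0.151515; B: 0.126637.
Posterior ∝ prior × likelihood. Numerator for B: 0.33·0.126637 = 0.0417903.
Normalizing constant: 0.67·0.151515 + 0.33·0.126637 = 0.143305.
P(B | observation) = 0.0417903 / 0.143305 = 0.291617.

0.2916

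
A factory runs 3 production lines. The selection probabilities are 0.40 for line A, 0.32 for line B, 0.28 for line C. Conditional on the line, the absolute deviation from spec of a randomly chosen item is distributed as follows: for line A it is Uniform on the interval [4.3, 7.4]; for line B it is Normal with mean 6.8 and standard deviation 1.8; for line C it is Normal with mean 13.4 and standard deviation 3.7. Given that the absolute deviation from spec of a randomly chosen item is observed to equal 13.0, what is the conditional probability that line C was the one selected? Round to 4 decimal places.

Likelihoods f(13.0 | ·): A: 0; B: 0.000587976; C: 0.107194.
Posterior ∝ prior × likelihood. Numerator for C: 0.28·0.107194 = 0.0300143.
Normalizing constant: 0.4·0 + 0.32·0.000587976 + 0.28·0.107194 = 0.0302025.
P(C | observation) = 0.0300143 / 0.0302025 = 0.99377.

0.9938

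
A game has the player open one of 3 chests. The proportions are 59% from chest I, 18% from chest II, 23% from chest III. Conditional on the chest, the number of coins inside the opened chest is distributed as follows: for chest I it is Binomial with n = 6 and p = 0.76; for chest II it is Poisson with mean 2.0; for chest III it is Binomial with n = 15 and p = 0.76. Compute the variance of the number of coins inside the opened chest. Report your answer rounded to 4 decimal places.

12.3379

Per component, I: μ=4.56, E[X²]=21.888; II: μ=2, E[X²]=6; III: μ=11.4, E[X²]=132.696.
E[X] = 0.59·4.56 + 0.18·2 + 0.23·11.4 = 5.6724.
E[X²] = 0.59·21.888 + 0.18·6 + 0.23·132.696 = 44.514.
Var(X) = E[X²] − (E[X])² = 44.514 − 32.1761 = 12.3379.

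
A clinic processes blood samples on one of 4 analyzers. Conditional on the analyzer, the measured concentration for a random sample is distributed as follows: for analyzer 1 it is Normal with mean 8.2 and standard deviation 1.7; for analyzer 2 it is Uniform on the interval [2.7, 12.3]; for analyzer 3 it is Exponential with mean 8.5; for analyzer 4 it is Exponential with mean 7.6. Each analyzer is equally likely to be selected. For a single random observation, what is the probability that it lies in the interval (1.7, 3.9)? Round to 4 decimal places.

Conditional on each analyzer, P(1.7 < X < 3.9): 1: 0.00564692; 2: 0.125; 3: 0.186704; 4: 0.200965.
By total probability, P(1.7 < X < 3.9) = 0.25·0.00564692 + 0.25·0.125 + 0.25·0.186704 + 0.25·0.200965 = 0.129579.

0.1296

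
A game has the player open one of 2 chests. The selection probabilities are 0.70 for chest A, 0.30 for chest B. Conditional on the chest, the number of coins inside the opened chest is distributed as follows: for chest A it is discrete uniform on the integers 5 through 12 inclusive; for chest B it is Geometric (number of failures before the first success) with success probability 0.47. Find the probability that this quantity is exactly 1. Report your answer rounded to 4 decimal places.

Conditional on each chest, P(X = 1): A: 0; B: 0.2491.
By total probability, P(X = 1) = 0.7·0 + 0.3·0.2491 = 0.07473.

0.0747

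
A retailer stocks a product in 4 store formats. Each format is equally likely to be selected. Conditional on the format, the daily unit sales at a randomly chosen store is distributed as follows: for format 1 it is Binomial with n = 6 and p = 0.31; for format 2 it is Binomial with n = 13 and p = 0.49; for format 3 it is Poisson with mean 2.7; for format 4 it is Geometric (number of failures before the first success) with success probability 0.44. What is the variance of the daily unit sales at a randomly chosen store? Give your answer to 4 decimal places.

6.4611

Per component, 1: μ=1.86, E[X²]=4.743; 2: μ=6.37, E[X²]=43.8256; 3: μ=2.7, E[X²]=9.99; 4: μ=1.27273, E[X²]=4.5124.
E[X] = 0.25·1.86 + 0.25·6.37 + 0.25·2.7 + 0.25·1.27273 = 3.05068.
E[X²] = 0.25·4.743 + 0.25·43.8256 + 0.25·9.99 + 0.25·4.5124 = 15.7677.
Var(X) = E[X²] − (E[X])² = 15.7677 − 9.30666 = 6.46109.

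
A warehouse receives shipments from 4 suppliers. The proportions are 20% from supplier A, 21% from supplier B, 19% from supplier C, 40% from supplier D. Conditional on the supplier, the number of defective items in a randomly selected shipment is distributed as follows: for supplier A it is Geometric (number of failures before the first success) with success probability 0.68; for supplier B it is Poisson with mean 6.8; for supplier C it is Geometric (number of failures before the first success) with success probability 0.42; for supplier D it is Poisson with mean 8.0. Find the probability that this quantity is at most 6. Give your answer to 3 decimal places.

0.612

Conditional on each supplier, P(X ≤ 6): A: 0.999656; B: 0.479916; C: 0.97792; D: 0.313374.
By total probability, P(X ≤ 6) = 0.2·0.999656 + 0.21·0.479916 + 0.19·0.97792 + 0.4·0.313374 = 0.611868.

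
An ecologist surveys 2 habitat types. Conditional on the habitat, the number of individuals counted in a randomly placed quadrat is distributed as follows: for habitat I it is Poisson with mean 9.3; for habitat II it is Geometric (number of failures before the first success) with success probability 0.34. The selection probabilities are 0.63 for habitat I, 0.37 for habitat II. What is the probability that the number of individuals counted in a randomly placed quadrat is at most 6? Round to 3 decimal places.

Conditional on each habitat, P(X ≤ 6): I: 0.180803; II: 0.945448.
By total probability, P(X ≤ 6) = 0.63·0.180803 + 0.37·0.945448 = 0.463722.

0.464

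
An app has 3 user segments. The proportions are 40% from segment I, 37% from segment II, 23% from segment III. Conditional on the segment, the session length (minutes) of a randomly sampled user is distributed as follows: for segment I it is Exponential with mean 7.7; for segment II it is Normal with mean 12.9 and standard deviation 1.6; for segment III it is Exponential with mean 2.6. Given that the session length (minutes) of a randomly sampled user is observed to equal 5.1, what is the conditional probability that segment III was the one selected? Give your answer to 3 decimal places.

Likelihoods f(5.1 | ·): I: 0.0669668; II: 1.72246e-06; III: 0.054093.
Posterior ∝ prior × likelihood. Numerator for III: 0.23·0.054093 = 0.0124414.
Normalizing constant: 0.4·0.0669668 + 0.37·1.72246e-06 + 0.23·0.054093 = 0.0392288.
P(III | observation) = 0.0124414 / 0.0392288 = 0.31715.

0.317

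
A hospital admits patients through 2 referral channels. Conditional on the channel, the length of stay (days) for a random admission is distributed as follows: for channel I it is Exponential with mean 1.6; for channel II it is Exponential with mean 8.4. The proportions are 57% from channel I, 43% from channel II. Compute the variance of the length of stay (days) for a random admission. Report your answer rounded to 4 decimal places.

43.1334

Per component, I: μ=1.6, E[X²]=5.12; II: μ=8.4, E[X²]=141.12.
E[X] = 0.57·1.6 + 0.43·8.4 = 4.524.
E[X²] = 0.57·5.12 + 0.43·141.12 = 63.6.
Var(X) = E[X²] − (E[X])² = 63.6 − 20.4666 = 43.1334.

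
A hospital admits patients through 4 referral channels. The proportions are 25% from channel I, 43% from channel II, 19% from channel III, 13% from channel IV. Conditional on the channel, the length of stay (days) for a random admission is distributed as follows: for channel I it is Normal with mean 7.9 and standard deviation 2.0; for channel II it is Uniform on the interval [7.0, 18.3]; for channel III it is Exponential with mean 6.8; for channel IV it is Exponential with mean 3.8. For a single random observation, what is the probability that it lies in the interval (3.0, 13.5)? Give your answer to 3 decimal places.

0.646

Conditional on each channel, P(3.0 < X < 13.5): I: 0.990302; II: 0.575221; III: 0.505939; IV: 0.425435.
By total probability, P(3.0 < X < 13.5) = 0.25·0.990302 + 0.43·0.575221 + 0.19·0.505939 + 0.13·0.425435 = 0.646356.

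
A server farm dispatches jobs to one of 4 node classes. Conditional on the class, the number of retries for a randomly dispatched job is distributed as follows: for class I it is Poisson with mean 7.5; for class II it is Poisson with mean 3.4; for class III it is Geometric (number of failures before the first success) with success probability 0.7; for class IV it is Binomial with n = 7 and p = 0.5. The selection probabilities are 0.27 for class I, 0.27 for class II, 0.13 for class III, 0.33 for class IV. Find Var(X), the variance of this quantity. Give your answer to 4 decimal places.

Per component, I: μ=7.5, E[X²]=63.75; II: μ=3.4, E[X²]=14.96; III: μ=0.428571, E[X²]=0.795918; IV: μ=3.5, E[X²]=14.
E[X] = 0.27·7.5 + 0.27·3.4 + 0.13·0.428571 + 0.33·3.5 = 4.15371.
E[X²] = 0.27·63.75 + 0.27·14.96 + 0.13·0.795918 + 0.33·14 = 25.9752.
Var(X) = E[X²] − (E[X])² = 25.9752 − 17.2533 = 8.72183.

8.7218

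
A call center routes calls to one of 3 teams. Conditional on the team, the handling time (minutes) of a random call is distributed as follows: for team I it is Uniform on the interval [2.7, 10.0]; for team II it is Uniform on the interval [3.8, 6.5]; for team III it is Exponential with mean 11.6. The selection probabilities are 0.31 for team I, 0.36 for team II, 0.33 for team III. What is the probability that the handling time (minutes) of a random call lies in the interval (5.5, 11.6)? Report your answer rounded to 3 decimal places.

0.408

Conditional on each team, P(5.5 < X < 11.6): I: 0.616438; II: 0.37037; III: 0.254542.
By total probability, P(5.5 < X < 11.6) = 0.31·0.616438 + 0.36·0.37037 + 0.33·0.254542 = 0.408428.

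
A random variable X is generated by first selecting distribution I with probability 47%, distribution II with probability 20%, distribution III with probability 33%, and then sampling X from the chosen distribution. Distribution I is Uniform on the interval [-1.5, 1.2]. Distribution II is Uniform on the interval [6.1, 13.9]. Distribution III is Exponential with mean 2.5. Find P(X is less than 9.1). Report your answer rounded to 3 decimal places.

0.868

Conditional on each component, P(X < 9.1): I: 1; II: 0.384615; III: 0.973748.
By total probability, P(X < 9.1) = 0.47·1 + 0.2·0.384615 + 0.33·0.973748 = 0.86826.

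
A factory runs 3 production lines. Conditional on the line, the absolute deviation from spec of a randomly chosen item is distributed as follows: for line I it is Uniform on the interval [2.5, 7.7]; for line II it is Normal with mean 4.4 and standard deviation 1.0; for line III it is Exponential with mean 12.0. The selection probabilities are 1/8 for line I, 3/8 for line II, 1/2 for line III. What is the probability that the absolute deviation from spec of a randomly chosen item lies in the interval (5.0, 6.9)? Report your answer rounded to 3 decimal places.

Conditional on each line, P(5.0 < X < 6.9): I: 0.365385; II: 0.268043; III: 0.0965358.
By total probability, P(5.0 < X < 6.9) = 0.125·0.365385 + 0.375·0.268043 + 0.5·0.0965358 = 0.194457.

0.194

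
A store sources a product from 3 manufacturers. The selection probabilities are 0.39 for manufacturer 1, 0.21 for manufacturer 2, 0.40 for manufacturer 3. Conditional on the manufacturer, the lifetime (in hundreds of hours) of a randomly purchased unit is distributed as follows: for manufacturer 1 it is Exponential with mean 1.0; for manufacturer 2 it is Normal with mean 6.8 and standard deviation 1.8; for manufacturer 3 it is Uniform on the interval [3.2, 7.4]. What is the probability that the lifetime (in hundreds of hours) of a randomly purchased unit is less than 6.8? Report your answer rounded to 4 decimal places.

Conditional on each manufacturer, P(X < 6.8): 1: 0.998886; 2: 0.5; 3: 0.857143.
By total probability, P(X < 6.8) = 0.39·0.998886 + 0.21·0.5 + 0.4·0.857143 = 0.837423.

0.8374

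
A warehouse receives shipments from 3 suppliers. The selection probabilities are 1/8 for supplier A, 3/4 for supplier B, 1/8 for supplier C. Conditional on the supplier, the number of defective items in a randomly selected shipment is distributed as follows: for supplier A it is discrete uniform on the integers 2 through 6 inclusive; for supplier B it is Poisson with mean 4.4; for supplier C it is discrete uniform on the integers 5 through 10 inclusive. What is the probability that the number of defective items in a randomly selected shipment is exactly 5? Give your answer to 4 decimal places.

Conditional on each supplier, P(X = 5): A: 0.2; B: 0.168728; C: 0.166667.
By total probability, P(X = 5) = 0.125·0.2 + 0.75·0.168728 + 0.125·0.166667 = 0.172379.

0.1724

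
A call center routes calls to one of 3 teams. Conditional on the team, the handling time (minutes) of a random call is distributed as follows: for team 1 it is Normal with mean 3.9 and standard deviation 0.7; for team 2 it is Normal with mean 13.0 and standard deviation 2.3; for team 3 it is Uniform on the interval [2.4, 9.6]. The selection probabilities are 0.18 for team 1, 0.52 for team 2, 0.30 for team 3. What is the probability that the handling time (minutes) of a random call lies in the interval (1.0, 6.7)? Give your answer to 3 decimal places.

0.361

Conditional on each team, P(1.0 < X < 6.7): 1: 0.999951; 2: 0.00308001; 3: 0.597222.
By total probability, P(1.0 < X < 6.7) = 0.18·0.999951 + 0.52·0.00308001 + 0.3·0.597222 = 0.360759.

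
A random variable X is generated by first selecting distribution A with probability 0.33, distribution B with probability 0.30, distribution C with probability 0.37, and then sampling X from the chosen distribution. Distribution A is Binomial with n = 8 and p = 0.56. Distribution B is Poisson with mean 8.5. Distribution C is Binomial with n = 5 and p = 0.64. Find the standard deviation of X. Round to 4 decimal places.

Per component, A: μ=4.48, E[X²]=22.0416; B: μ=8.5, E[X²]=80.75; C: μ=3.2, E[X²]=11.392.
E[X] = 0.33·4.48 + 0.3·8.5 + 0.37·3.2 = 5.2124.
E[X²] = 0.33·22.0416 + 0.3·80.75 + 0.37·11.392 = 35.7138.
Var(X) = E[X²] − (E[X])² = 35.7138 − 27.1691 = 8.54465.
SD(X) = √8.54465 = 2.92312.

2.9231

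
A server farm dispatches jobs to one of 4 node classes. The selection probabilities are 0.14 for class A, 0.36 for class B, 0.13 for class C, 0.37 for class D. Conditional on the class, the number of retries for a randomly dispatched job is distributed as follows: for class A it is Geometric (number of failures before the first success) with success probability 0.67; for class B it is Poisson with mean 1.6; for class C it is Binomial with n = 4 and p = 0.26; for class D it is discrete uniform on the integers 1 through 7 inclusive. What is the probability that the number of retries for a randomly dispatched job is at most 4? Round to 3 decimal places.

Conditional on each class, P(X ≤ 4): A: 0.996086; B: 0.976318; C: 1; D: 0.571429.
By total probability, P(X ≤ 4) = 0.14·0.996086 + 0.36·0.976318 + 0.13·1 + 0.37·0.571429 = 0.832355.

0.832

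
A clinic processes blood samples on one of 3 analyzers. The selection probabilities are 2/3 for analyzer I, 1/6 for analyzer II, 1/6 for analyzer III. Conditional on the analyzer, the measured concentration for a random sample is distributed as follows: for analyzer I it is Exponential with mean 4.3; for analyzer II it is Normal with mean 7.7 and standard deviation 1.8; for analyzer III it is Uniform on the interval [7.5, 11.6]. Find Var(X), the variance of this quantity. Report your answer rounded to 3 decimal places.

17.542

Per component, I: μ=4.3, E[X²]=36.98; II: μ=7.7, E[X²]=62.53; III: μ=9.55, E[X²]=92.6033.
E[X] = 0.666667·4.3 + 0.166667·7.7 + 0.166667·9.55 = 5.74167.
E[X²] = 0.666667·36.98 + 0.166667·62.53 + 0.166667·92.6033 = 50.5089.
Var(X) = E[X²] − (E[X])² = 50.5089 − 32.9667 = 17.5422.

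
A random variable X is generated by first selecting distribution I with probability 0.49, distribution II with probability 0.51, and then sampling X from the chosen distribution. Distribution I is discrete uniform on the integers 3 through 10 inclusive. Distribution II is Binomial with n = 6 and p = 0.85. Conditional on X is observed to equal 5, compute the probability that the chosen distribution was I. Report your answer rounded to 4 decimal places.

0.2312

Likelihoods P(X=5 | ·): I: 0.125; II: 0.399335.
Posterior ∝ prior × likelihood. Numerator for I: 0.49·0.125 = 0.06125.
Normalizing constant: 0.49·0.125 + 0.51·0.399335 = 0.264911.
P(I | observation) = 0.06125 / 0.264911 = 0.23121.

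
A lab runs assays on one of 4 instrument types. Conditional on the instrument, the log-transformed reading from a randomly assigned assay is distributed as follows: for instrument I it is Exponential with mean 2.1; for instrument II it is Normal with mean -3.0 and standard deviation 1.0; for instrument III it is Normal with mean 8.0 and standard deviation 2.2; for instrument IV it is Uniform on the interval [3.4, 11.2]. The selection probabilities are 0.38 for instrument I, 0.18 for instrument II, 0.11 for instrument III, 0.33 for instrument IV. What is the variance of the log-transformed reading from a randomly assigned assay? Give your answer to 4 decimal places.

Per component, I: μ=2.1, E[X²]=8.82; II: μ=-3, E[X²]=10; III: μ=8, E[X²]=68.84; IV: μ=7.3, E[X²]=58.36.
E[X] = 0.38·2.1 + 0.18·-3 + 0.11·8 + 0.33·7.3 = 3.547.
E[X²] = 0.38·8.82 + 0.18·10 + 0.11·68.84 + 0.33·58.36 = 31.9828.
Var(X) = E[X²] − (E[X])² = 31.9828 − 12.5812 = 19.4016.

19.4016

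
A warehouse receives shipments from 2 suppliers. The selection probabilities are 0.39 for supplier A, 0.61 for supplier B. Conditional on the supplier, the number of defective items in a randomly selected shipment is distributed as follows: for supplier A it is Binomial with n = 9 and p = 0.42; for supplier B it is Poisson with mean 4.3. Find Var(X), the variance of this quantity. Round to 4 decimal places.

3.5424

Per component, A: μ=3.78, E[X²]=16.4808; B: μ=4.3, E[X²]=22.79.
E[X] = 0.39·3.78 + 0.61·4.3 = 4.0972.
E[X²] = 0.39·16.4808 + 0.61·22.79 = 20.3294.
Var(X) = E[X²] − (E[X])² = 20.3294 − 16.787 = 3.54236.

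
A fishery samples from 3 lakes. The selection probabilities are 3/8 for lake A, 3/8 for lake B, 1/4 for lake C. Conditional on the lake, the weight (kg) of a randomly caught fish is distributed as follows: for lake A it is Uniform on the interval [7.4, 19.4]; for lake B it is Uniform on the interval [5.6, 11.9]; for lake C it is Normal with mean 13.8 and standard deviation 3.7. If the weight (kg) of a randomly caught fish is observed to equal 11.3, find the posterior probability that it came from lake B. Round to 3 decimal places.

0.530

Likelihoods f(11.3 | ·): A: 0.0833333; B: 0.15873; C: 0.0858168.
Posterior ∝ prior × likelihood. Numerator for B: 0.375·0.15873 = 0.0595238.
Normalizing constant: 0.375·0.0833333 + 0.375·0.15873 + 0.25·0.0858168 = 0.112228.
P(B | observation) = 0.0595238 / 0.112228 = 0.530383.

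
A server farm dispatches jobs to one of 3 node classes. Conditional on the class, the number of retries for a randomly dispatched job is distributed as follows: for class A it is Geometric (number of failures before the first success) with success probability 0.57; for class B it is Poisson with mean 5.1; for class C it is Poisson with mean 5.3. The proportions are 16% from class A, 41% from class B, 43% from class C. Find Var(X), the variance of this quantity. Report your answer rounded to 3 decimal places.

7.249

Per component, A: μ=0.754386, E[X²]=1.89258; B: μ=5.1, E[X²]=31.11; C: μ=5.3, E[X²]=33.39.
E[X] = 0.16·0.754386 + 0.41·5.1 + 0.43·5.3 = 4.4907.
E[X²] = 0.16·1.89258 + 0.41·31.11 + 0.43·33.39 = 27.4156.
Var(X) = E[X²] − (E[X])² = 27.4156 − 20.1664 = 7.24921.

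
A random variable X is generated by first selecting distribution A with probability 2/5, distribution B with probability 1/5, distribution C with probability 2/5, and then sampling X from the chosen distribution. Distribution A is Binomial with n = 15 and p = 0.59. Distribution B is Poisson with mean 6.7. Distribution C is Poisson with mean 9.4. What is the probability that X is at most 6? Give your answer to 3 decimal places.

0.212

Conditional on each component, P(X ≤ 6): A: 0.109516; B: 0.495297; C: 0.172733.
By total probability, P(X ≤ 6) = 0.4·0.109516 + 0.2·0.495297 + 0.4·0.172733 = 0.211959.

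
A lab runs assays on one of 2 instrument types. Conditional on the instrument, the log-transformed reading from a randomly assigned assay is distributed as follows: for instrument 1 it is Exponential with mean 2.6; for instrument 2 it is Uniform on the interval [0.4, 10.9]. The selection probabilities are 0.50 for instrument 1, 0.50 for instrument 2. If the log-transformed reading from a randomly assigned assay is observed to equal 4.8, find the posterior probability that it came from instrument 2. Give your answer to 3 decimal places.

0.611

Likelihoods f(4.8 | ·): 1: 0.0607089; 2: 0.0952381.
Posterior ∝ prior × likelihood. Numerator for 2: 0.5·0.0952381 = 0.047619.
Normalizing constant: 0.5·0.0607089 + 0.5·0.0952381 = 0.0779735.
P(2 | observation) = 0.047619 / 0.0779735 = 0.610708.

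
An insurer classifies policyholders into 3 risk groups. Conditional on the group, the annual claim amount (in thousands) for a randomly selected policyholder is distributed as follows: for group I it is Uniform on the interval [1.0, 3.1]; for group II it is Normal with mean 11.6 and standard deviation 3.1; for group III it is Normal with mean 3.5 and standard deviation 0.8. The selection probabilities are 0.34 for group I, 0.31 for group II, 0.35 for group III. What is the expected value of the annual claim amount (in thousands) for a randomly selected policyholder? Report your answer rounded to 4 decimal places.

5.5180

Component means — I: 2.05; II: 11.6; III: 3.5.
E[X] = 0.34·2.05 + 0.31·11.6 + 0.35·3.5 = 5.518.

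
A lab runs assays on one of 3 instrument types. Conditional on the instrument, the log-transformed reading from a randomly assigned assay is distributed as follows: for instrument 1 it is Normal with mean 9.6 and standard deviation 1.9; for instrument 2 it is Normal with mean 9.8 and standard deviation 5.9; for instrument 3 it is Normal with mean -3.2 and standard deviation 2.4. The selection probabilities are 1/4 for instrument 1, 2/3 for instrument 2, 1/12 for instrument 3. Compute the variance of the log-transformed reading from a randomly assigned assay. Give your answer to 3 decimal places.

37.398

Per component, 1: μ=9.6, E[X²]=95.77; 2: μ=9.8, E[X²]=130.85; 3: μ=-3.2, E[X²]=16.
E[X] = 0.25·9.6 + 0.666667·9.8 + 0.0833333·-3.2 = 8.66667.
E[X²] = 0.25·95.77 + 0.666667·130.85 + 0.0833333·16 = 112.509.
Var(X) = E[X²] − (E[X])² = 112.509 − 75.1111 = 37.3981.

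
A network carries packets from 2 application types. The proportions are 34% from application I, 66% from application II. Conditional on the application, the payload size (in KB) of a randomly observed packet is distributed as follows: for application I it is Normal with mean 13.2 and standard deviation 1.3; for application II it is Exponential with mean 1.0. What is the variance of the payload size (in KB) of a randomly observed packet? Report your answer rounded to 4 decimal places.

34.6343

Per component, I: μ=13.2, E[X²]=175.93; II: μ=1, E[X²]=2.
E[X] = 0.34·13.2 + 0.66·1 = 5.148.
E[X²] = 0.34·175.93 + 0.66·2 = 61.1362.
Var(X) = E[X²] − (E[X])² = 61.1362 − 26.5019 = 34.6343.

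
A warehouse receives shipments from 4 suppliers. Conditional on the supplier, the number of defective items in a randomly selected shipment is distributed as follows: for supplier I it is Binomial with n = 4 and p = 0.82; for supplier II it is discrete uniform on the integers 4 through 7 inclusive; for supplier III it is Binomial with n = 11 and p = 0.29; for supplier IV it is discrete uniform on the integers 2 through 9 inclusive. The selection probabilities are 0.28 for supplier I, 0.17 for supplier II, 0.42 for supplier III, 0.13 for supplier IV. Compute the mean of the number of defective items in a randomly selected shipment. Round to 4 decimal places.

Component means — I: 3.28; II: 5.5; III: 3.19; IV: 5.5.
E[X] = 0.28·3.28 + 0.17·5.5 + 0.42·3.19 + 0.13·5.5 = 3.9082.

3.9082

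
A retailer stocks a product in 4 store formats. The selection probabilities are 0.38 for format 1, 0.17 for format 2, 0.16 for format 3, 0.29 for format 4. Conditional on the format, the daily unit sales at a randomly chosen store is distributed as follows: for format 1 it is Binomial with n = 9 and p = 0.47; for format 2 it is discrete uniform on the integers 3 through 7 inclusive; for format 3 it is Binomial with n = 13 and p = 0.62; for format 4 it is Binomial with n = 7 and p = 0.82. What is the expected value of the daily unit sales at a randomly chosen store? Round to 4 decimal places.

5.4116

Component means — 1: 4.23; 2: 5; 3: 8.06; 4: 5.74.
E[X] = 0.38·4.23 + 0.17·5 + 0.16·8.06 + 0.29·5.74 = 5.4116.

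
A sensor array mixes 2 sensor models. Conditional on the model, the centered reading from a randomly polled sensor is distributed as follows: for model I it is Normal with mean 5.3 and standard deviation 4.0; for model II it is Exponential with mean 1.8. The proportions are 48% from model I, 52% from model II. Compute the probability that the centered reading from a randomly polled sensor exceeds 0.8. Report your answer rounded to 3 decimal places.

Conditional on each model, P(X > 0.8): I: 0.869705; II: 0.64118.
By total probability, P(X > 0.8) = 0.48·0.869705 + 0.52·0.64118 = 0.750872.

0.751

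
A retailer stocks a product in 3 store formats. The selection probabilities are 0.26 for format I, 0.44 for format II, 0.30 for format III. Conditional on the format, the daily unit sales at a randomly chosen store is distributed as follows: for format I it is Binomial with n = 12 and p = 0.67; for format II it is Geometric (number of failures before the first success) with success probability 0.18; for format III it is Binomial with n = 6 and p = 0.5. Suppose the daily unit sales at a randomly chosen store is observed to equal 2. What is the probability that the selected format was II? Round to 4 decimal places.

Likelihoods P(X=2 | ·): I: 0.000453767; II: 0.121032; III: 0.234375.
Posterior ∝ prior × likelihood. Numerator for II: 0.44·0.121032 = 0.0532541.
Normalizing constant: 0.26·0.000453767 + 0.44·0.121032 + 0.3·0.234375 = 0.123685.
P(II | observation) = 0.0532541 / 0.123685 = 0.430564.

0.4306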